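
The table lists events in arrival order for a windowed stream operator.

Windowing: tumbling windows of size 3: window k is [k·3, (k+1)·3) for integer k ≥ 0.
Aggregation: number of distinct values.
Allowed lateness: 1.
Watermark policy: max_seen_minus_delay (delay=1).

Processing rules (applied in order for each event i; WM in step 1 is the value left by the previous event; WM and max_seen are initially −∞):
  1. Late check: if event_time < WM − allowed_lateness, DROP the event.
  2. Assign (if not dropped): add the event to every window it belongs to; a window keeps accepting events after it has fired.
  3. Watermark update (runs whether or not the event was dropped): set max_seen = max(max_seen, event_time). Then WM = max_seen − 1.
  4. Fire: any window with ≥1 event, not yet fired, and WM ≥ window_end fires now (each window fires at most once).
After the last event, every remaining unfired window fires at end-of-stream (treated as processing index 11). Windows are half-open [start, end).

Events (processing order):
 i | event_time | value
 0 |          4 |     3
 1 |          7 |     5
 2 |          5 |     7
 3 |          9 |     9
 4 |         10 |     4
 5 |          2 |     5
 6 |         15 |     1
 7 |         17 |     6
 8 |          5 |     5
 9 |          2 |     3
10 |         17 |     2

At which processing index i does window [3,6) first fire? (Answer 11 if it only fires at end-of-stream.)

i=0 t=4 v=3: → [3,6); WM=3
i=1 t=7 v=5: → [6,9); WM=6; [3,6) fires=1
i=2 t=5 v=7: → [3,6); WM=6
i=3 t=9 v=9: → [9,12); WM=8
i=4 t=10 v=4: → [9,12); WM=9; [6,9) fires=1
i=5 t=2 v=5: DROP (t<9-1); WM=9
i=6 t=15 v=1: → [15,18); WM=14; [9,12) fires=2
i=7 t=17 v=6: → [15,18); WM=16
i=8 t=5 v=5: DROP (t<16-1); WM=16
i=9 t=2 v=3: DROP (t<16-1); WM=16
i=10 t=17 v=2: → [15,18); WM=16

1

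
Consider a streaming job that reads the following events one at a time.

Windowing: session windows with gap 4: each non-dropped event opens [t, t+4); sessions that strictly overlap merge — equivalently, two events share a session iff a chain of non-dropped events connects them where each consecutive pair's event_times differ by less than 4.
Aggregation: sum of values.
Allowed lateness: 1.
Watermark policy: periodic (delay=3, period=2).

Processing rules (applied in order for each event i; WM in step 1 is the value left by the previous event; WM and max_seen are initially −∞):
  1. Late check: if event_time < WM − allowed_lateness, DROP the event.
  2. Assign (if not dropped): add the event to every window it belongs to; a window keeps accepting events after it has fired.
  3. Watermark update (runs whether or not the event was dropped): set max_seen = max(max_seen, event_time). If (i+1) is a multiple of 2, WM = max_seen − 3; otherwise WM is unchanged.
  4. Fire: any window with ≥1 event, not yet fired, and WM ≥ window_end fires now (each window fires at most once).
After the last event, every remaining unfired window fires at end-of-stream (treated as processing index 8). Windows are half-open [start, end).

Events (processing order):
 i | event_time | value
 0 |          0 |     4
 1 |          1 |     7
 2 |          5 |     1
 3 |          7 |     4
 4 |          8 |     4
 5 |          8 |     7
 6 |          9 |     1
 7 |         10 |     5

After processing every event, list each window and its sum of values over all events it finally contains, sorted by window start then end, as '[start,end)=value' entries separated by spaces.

[0,5)=11 [5,14)=22

i=0 t=0 v=4: → [0,4); WM=−∞
i=1 t=1 v=7: → [0,5); WM=-2
i=2 t=5 v=1: → [5,9); WM=-2
i=3 t=7 v=4: → [5,11); WM=4
i=4 t=8 v=4: → [5,12); WM=4
i=5 t=8 v=7: → [5,12); WM=5
i=6 t=9 v=1: → [5,13); WM=5
i=7 t=10 v=5: → [5,14); WM=7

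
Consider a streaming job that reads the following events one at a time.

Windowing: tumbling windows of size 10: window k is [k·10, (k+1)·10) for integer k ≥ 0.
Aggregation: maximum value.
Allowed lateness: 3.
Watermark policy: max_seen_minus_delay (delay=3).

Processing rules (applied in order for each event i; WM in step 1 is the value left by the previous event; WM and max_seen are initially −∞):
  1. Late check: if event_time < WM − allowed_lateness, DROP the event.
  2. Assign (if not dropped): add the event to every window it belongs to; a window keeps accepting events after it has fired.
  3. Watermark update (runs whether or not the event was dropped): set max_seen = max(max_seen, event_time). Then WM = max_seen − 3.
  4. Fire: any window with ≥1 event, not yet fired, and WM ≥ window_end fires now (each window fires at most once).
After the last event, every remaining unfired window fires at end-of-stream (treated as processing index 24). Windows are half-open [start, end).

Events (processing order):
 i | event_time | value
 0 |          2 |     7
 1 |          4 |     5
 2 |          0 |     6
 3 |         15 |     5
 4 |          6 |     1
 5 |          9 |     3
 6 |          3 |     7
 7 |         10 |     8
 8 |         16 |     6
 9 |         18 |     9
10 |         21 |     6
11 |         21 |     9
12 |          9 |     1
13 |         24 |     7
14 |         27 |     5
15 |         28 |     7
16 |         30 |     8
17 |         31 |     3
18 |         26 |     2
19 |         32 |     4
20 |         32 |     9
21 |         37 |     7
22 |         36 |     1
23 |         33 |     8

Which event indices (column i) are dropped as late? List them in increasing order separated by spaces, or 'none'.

4 6 12

i=0 t=2 v=7: → [0,10); WM=-1
i=1 t=4 v=5: → [0,10); WM=1
i=2 t=0 v=6: → [0,10); WM=1
i=3 t=15 v=5: → [10,20); WM=12; [0,10) fires=7
i=4 t=6 v=1: DROP (t<12-3); WM=12
i=5 t=9 v=3: → [0,10); WM=12
i=6 t=3 v=7: DROP (t<12-3); WM=12
i=7 t=10 v=8: → [10,20); WM=12
i=8 t=16 v=6: → [10,20); WM=13
i=9 t=18 v=9: → [10,20); WM=15
i=10 t=21 v=6: → [20,30); WM=18
i=11 t=21 v=9: → [20,30); WM=18
i=12 t=9 v=1: DROP (t<18-3); WM=18
i=13 t=24 v=7: → [20,30); WM=21; [10,20) fires=9
i=14 t=27 v=5: → [20,30); WM=24
i=15 t=28 v=7: → [20,30); WM=25
i=16 t=30 v=8: → [30,40); WM=27
i=17 t=31 v=3: → [30,40); WM=28
i=18 t=26 v=2: → [20,30); WM=28
i=19 t=32 v=4: → [30,40); WM=29
i=20 t=32 v=9: → [30,40); WM=29
i=21 t=37 v=7: → [30,40); WM=34; [20,30) fires=9
i=22 t=36 v=1: → [30,40); WM=34
i=23 t=33 v=8: → [30,40); WM=34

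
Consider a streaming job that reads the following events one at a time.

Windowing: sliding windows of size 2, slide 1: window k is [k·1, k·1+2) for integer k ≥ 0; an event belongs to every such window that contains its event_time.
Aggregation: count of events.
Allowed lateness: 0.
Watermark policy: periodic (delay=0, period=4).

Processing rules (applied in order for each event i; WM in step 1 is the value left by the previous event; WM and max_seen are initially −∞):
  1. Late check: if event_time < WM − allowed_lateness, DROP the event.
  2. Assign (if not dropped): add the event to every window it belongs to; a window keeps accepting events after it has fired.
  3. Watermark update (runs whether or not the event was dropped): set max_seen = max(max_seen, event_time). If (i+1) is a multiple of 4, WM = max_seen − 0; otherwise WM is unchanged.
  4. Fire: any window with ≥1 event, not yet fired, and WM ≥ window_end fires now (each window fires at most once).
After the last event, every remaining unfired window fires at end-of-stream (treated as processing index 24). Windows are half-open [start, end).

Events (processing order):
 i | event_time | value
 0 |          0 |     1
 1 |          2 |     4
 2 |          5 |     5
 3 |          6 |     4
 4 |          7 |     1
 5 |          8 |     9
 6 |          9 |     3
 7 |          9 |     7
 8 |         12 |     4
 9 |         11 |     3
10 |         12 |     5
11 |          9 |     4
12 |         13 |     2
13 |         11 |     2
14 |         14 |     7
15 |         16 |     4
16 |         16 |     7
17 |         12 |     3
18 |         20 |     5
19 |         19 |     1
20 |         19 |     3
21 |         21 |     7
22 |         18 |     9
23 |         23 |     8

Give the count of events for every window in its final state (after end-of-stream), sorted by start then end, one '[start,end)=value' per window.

[0,2)=1 [1,3)=1 [2,4)=1 [4,6)=1 [5,7)=2 [6,8)=2 [7,9)=2 [8,10)=4 [9,11)=3 [10,12)=1 [11,13)=3 [12,14)=3 [13,15)=2 [14,16)=1 [15,17)=2 [16,18)=2 [18,20)=1 [19,21)=2 [20,22)=2 [21,23)=1 [22,24)=1 [23,25)=1

i=0 t=0 v=1: → [0,2); WM=−∞
i=1 t=2 v=4: → [2,4),[1,3); WM=−∞
i=2 t=5 v=5: → [5,7),[4,6); WM=−∞
i=3 t=6 v=4: → [6,8),[5,7); WM=6; [0,2) fires=1 [1,3) fires=1 [2,4) fires=1 [4,6) fires=1
i=4 t=7 v=1: → [7,9),[6,8); WM=6
i=5 t=8 v=9: → [8,10),[7,9); WM=6
i=6 t=9 v=3: → [9,11),[8,10); WM=6
i=7 t=9 v=7: → [9,11),[8,10); WM=9; [5,7) fires=2 [6,8) fires=2 [7,9) fires=2
i=8 t=12 v=4: → [12,14),[11,13); WM=9
i=9 t=11 v=3: → [11,13),[10,12); WM=9
i=10 t=12 v=5: → [12,14),[11,13); WM=9
i=11 t=9 v=4: → [9,11),[8,10); WM=12; [8,10) fires=4 [9,11) fires=3 [10,12) fires=1
i=12 t=13 v=2: → [13,15),[12,14); WM=12
i=13 t=11 v=2: DROP (t<12-0); WM=12
i=14 t=14 v=7: → [14,16),[13,15); WM=12
i=15 t=16 v=4: → [16,18),[15,17); WM=16; [11,13) fires=3 [12,14) fires=3 [13,15) fires=2 [14,16) fires=1
i=16 t=16 v=7: → [16,18),[15,17); WM=16
i=17 t=12 v=3: DROP (t<16-0); WM=16
i=18 t=20 v=5: → [20,22),[19,21); WM=16
i=19 t=19 v=1: → [19,21),[18,20); WM=20; [15,17) fires=2 [16,18) fires=2 [18,20) fires=1
i=20 t=19 v=3: DROP (t<20-0); WM=20
i=21 t=21 v=7: → [21,23),[20,22); WM=20
i=22 t=18 v=9: DROP (t<20-0); WM=20
i=23 t=23 v=8: → [23,25),[22,24); WM=23; [19,21) fires=2 [20,22) fires=2 [21,23) fires=1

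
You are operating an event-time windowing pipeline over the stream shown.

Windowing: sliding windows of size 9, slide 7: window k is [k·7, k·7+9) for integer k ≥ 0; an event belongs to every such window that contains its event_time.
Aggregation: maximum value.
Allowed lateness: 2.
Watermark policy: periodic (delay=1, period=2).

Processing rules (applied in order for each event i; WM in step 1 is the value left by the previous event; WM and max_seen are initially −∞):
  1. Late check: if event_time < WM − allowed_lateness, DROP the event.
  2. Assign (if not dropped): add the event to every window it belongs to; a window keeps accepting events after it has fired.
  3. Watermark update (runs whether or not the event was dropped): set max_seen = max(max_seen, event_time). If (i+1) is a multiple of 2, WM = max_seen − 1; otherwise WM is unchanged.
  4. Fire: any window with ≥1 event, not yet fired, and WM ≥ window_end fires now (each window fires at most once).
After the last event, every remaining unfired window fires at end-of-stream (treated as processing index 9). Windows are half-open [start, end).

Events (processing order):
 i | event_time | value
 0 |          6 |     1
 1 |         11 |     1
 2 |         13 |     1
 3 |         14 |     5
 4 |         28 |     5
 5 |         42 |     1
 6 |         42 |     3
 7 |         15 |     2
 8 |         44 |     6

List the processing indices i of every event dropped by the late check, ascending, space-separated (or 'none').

7

i=0 t=6 v=1: → [0,9); WM=−∞
i=1 t=11 v=1: → [7,16); WM=10; [0,9) fires=1
i=2 t=13 v=1: → [7,16); WM=10
i=3 t=14 v=5: → [14,23),[7,16); WM=13
i=4 t=28 v=5: → [28,37),[21,30); WM=13
i=5 t=42 v=1: → [42,51),[35,44); WM=41; [7,16) fires=5 [14,23) fires=5 [21,30) fires=5 [28,37) fires=5
i=6 t=42 v=3: → [42,51),[35,44); WM=41
i=7 t=15 v=2: DROP (t<41-2); WM=41
i=8 t=44 v=6: → [42,51); WM=41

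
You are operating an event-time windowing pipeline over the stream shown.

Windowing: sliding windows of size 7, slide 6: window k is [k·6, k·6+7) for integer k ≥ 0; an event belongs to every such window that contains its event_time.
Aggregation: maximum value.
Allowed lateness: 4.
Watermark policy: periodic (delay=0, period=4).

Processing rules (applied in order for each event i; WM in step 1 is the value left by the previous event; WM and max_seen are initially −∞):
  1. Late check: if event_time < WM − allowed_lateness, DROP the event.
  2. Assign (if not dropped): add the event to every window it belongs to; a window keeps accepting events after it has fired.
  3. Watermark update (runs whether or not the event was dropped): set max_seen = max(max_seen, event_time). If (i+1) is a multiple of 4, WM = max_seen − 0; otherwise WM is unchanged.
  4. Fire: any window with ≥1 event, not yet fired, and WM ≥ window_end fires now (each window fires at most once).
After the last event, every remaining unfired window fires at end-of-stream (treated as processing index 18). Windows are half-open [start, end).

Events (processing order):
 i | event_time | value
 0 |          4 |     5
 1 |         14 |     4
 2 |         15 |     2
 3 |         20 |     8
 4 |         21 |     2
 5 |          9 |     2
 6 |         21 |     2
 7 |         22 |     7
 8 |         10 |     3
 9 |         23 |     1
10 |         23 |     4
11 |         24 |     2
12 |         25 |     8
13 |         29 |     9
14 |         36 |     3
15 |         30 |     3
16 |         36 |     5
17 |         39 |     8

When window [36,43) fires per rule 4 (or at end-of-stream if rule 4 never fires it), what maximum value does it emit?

i=0 t=4 v=5: → [0,7); WM=−∞
i=1 t=14 v=4: → [12,19); WM=−∞
i=2 t=15 v=2: → [12,19); WM=−∞
i=3 t=20 v=8: → [18,25); WM=20; [0,7) fires=5 [12,19) fires=4
i=4 t=21 v=2: → [18,25); WM=20
i=5 t=9 v=2: DROP (t<20-4); WM=20
i=6 t=21 v=2: → [18,25); WM=20
i=7 t=22 v=7: → [18,25); WM=22
i=8 t=10 v=3: DROP (t<22-4); WM=22
i=9 t=23 v=1: → [18,25); WM=22
i=10 t=23 v=4: → [18,25); WM=22
i=11 t=24 v=2: → [24,31),[18,25); WM=24
i=12 t=25 v=8: → [24,31); WM=24
i=13 t=29 v=9: → [24,31); WM=24
i=14 t=36 v=3: → [36,43),[30,37); WM=24
i=15 t=30 v=3: → [30,37),[24,31); WM=36; [18,25) fires=8 [24,31) fires=9
i=16 t=36 v=5: → [36,43),[30,37); WM=36
i=17 t=39 v=8: → [36,43); WM=36

8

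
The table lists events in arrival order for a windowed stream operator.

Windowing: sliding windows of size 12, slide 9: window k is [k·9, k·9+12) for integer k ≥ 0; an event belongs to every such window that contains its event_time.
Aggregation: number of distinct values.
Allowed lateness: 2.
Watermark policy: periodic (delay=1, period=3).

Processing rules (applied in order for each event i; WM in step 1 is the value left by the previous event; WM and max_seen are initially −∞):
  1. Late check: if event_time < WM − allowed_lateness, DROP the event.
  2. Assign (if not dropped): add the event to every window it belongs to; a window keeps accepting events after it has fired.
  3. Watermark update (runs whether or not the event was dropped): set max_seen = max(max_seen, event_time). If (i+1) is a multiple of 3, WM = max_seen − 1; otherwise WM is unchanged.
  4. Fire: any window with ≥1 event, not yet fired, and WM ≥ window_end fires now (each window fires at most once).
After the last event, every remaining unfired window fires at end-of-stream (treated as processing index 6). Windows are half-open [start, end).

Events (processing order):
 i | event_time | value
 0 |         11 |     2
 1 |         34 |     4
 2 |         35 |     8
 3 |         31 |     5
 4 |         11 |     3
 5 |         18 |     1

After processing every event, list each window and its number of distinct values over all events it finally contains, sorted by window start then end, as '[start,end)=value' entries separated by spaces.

i=0 t=11 v=2: → [9,21),[0,12); WM=−∞
i=1 t=34 v=4: → [27,39); WM=−∞
i=2 t=35 v=8: → [27,39); WM=34; [0,12) fires=1 [9,21) fires=1
i=3 t=31 v=5: DROP (t<34-2); WM=34
i=4 t=11 v=3: DROP (t<34-2); WM=34
i=5 t=18 v=1: DROP (t<34-2); WM=34

[0,12)=1 [9,21)=1 [27,39)=2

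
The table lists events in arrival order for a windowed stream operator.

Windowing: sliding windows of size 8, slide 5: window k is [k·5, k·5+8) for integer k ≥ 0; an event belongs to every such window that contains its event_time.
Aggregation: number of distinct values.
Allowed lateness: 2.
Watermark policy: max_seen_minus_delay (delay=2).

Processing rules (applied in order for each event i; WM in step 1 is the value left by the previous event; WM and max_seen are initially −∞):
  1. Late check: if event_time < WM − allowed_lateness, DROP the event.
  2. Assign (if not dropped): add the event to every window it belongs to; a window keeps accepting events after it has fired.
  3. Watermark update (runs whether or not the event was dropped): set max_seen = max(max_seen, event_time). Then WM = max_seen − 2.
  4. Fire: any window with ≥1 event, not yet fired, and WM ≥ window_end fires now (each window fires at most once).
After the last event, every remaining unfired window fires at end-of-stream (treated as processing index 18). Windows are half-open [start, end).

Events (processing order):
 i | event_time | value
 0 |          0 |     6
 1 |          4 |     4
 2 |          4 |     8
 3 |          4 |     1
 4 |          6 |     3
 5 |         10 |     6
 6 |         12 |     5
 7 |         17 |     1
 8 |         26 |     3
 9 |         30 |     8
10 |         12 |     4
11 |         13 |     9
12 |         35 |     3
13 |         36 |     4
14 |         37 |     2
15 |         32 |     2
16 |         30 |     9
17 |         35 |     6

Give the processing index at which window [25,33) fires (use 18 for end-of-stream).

12

i=0 t=0 v=6: → [0,8); WM=-2
i=1 t=4 v=4: → [0,8); WM=2
i=2 t=4 v=8: → [0,8); WM=2
i=3 t=4 v=1: → [0,8); WM=2
i=4 t=6 v=3: → [5,13),[0,8); WM=4
i=5 t=10 v=6: → [10,18),[5,13); WM=8; [0,8) fires=5
i=6 t=12 v=5: → [10,18),[5,13); WM=10
i=7 t=17 v=1: → [15,23),[10,18); WM=15; [5,13) fires=3
i=8 t=26 v=3: → [25,33),[20,28); WM=24; [10,18) fires=3 [15,23) fires=1
i=9 t=30 v=8: → [30,38),[25,33); WM=28; [20,28) fires=1
i=10 t=12 v=4: DROP (t<28-2); WM=28
i=11 t=13 v=9: DROP (t<28-2); WM=28
i=12 t=35 v=3: → [35,43),[30,38); WM=33; [25,33) fires=2
i=13 t=36 v=4: → [35,43),[30,38); WM=34
i=14 t=37 v=2: → [35,43),[30,38); WM=35
i=15 t=32 v=2: DROP (t<35-2); WM=35
i=16 t=30 v=9: DROP (t<35-2); WM=35
i=17 t=35 v=6: → [35,43),[30,38); WM=35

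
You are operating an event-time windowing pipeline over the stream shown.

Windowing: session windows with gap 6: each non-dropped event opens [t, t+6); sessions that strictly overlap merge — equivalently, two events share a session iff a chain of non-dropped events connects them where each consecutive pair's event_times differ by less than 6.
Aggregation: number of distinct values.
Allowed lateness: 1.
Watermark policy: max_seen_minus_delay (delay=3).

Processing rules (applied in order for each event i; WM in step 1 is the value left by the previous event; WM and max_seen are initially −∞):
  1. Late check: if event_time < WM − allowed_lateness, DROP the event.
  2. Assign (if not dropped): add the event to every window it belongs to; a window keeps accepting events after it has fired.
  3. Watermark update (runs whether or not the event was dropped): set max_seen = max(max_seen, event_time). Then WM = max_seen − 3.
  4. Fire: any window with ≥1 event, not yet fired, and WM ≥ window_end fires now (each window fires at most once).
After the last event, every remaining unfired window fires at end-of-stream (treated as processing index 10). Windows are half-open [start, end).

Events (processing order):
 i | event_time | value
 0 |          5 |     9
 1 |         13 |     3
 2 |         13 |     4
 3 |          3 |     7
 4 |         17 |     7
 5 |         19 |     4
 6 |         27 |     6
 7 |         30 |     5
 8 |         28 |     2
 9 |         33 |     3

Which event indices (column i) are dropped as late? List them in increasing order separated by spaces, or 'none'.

3

i=0 t=5 v=9: → [5,11); WM=2
i=1 t=13 v=3: → [13,19); WM=10
i=2 t=13 v=4: → [13,19); WM=10
i=3 t=3 v=7: DROP (t<10-1); WM=10
i=4 t=17 v=7: → [13,23); WM=14
i=5 t=19 v=4: → [13,25); WM=16
i=6 t=27 v=6: → [27,33); WM=24
i=7 t=30 v=5: → [27,36); WM=27
i=8 t=28 v=2: → [27,36); WM=27
i=9 t=33 v=3: → [27,39); WM=30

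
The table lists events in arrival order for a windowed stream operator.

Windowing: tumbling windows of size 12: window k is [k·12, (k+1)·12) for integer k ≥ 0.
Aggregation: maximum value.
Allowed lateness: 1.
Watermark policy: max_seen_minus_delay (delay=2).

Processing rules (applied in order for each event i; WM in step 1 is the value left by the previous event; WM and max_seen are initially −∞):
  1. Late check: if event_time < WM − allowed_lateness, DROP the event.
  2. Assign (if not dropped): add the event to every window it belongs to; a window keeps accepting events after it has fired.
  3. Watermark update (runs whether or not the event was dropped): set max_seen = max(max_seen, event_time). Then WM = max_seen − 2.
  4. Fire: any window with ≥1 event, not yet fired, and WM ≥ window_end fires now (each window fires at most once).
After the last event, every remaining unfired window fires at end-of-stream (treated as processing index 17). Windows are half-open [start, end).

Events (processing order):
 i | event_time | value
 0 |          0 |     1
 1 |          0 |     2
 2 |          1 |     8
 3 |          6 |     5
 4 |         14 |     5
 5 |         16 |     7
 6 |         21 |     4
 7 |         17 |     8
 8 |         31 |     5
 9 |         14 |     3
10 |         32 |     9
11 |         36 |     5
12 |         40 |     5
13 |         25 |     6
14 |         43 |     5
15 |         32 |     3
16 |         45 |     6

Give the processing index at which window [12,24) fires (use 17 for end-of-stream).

i=0 t=0 v=1: → [0,12); WM=-2
i=1 t=0 v=2: → [0,12); WM=-2
i=2 t=1 v=8: → [0,12); WM=-1
i=3 t=6 v=5: → [0,12); WM=4
i=4 t=14 v=5: → [12,24); WM=12; [0,12) fires=8
i=5 t=16 v=7: → [12,24); WM=14
i=6 t=21 v=4: → [12,24); WM=19
i=7 t=17 v=8: DROP (t<19-1); WM=19
i=8 t=31 v=5: → [24,36); WM=29; [12,24) fires=7
i=9 t=14 v=3: DROP (t<29-1); WM=29
i=10 t=32 v=9: → [24,36); WM=30
i=11 t=36 v=5: → [36,48); WM=34
i=12 t=40 v=5: → [36,48); WM=38; [24,36) fires=9
i=13 t=25 v=6: DROP (t<38-1); WM=38
i=14 t=43 v=5: → [36,48); WM=41
i=15 t=32 v=3: DROP (t<41-1); WM=41
i=16 t=45 v=6: → [36,48); WM=43

8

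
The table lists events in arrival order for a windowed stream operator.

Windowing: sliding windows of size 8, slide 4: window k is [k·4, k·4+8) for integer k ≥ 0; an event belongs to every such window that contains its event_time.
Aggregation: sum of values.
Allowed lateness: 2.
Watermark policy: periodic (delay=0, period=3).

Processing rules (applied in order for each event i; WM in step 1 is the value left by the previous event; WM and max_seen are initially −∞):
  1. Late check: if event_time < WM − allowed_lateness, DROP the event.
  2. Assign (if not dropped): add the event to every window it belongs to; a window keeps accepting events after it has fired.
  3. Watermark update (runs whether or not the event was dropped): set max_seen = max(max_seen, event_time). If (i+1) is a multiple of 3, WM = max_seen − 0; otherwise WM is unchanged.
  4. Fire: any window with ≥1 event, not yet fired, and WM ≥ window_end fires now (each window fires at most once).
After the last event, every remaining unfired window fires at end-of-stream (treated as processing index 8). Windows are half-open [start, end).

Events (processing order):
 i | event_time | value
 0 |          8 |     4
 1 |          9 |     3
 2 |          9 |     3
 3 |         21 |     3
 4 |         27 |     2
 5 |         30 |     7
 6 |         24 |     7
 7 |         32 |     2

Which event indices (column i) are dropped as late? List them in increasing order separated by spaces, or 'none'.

6

i=0 t=8 v=4: → [8,16),[4,12); WM=−∞
i=1 t=9 v=3: → [8,16),[4,12); WM=−∞
i=2 t=9 v=3: → [8,16),[4,12); WM=9
i=3 t=21 v=3: → [20,28),[16,24); WM=9
i=4 t=27 v=2: → [24,32),[20,28); WM=9
i=5 t=30 v=7: → [28,36),[24,32); WM=30; [4,12) fires=10 [8,16) fires=10 [16,24) fires=3 [20,28) fires=5
i=6 t=24 v=7: DROP (t<30-2); WM=30
i=7 t=32 v=2: → [32,40),[28,36); WM=30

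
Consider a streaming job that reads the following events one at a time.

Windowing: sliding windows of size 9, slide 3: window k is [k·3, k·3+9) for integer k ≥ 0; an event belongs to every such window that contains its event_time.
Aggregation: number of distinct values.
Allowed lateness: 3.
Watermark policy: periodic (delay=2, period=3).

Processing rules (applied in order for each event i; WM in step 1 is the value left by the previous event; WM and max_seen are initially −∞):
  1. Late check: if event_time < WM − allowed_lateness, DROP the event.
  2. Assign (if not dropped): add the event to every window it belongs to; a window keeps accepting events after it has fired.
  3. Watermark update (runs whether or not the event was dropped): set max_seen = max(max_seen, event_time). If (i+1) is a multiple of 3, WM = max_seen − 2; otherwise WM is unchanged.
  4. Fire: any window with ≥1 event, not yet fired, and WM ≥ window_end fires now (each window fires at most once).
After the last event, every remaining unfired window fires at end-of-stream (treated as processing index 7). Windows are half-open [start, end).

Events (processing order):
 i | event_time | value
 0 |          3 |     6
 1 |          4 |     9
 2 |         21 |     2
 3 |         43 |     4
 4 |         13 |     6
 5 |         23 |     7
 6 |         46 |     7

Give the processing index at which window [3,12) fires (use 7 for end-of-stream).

i=0 t=3 v=6: → [3,12),[0,9); WM=−∞
i=1 t=4 v=9: → [3,12),[0,9); WM=−∞
i=2 t=21 v=2: → [21,30),[18,27),[15,24); WM=19; [0,9) fires=2 [3,12) fires=2
i=3 t=43 v=4: → [42,51),[39,48),[36,45); WM=19
i=4 t=13 v=6: DROP (t<19-3); WM=19
i=5 t=23 v=7: → [21,30),[18,27),[15,24); WM=41; [15,24) fires=2 [18,27) fires=2 [21,30) fires=2
i=6 t=46 v=7: → [45,54),[42,51),[39,48); WM=41

2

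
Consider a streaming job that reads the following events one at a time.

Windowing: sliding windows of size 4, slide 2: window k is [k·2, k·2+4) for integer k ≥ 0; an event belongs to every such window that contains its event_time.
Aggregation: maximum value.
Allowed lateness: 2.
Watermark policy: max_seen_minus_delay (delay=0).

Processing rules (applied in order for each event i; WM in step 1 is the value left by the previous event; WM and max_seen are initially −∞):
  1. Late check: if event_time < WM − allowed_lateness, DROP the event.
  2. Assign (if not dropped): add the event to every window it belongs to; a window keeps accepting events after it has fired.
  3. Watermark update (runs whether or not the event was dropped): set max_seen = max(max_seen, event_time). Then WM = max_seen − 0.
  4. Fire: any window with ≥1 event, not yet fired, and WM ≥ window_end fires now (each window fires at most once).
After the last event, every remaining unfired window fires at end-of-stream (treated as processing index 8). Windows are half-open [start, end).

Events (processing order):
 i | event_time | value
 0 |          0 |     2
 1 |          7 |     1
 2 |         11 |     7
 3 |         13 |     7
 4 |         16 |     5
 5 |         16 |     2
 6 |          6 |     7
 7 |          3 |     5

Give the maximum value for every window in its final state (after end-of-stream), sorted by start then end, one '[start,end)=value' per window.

i=0 t=0 v=2: → [0,4); WM=0
i=1 t=7 v=1: → [6,10),[4,8); WM=7; [0,4) fires=2
i=2 t=11 v=7: → [10,14),[8,12); WM=11; [4,8) fires=1 [6,10) fires=1
i=3 t=13 v=7: → [12,16),[10,14); WM=13; [8,12) fires=7
i=4 t=16 v=5: → [16,20),[14,18); WM=16; [10,14) fires=7 [12,16) fires=7
i=5 t=16 v=2: → [16,20),[14,18); WM=16
i=6 t=6 v=7: DROP (t<16-2); WM=16
i=7 t=3 v=5: DROP (t<16-2); WM=16

[0,4)=2 [4,8)=1 [6,10)=1 [8,12)=7 [10,14)=7 [12,16)=7 [14,18)=5 [16,20)=5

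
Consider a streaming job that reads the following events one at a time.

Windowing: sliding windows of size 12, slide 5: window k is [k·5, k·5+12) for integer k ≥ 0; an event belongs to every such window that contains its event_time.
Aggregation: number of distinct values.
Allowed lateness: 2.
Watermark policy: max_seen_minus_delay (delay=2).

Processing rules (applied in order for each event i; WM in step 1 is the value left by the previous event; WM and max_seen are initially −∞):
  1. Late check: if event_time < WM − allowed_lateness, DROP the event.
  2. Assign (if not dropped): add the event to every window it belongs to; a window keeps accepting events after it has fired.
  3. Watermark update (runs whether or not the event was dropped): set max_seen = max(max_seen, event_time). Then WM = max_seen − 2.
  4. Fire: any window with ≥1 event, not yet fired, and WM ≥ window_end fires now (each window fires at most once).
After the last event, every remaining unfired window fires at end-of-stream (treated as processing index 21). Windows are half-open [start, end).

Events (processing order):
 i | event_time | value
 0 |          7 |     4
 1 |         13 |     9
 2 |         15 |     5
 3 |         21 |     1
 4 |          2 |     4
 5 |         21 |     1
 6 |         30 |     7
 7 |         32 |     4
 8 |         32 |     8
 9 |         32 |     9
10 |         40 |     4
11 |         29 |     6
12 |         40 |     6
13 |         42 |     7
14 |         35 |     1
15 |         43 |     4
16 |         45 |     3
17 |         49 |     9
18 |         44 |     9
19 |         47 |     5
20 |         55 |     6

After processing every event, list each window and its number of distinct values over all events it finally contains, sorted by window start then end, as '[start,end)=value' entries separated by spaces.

i=0 t=7 v=4: → [5,17),[0,12); WM=5
i=1 t=13 v=9: → [10,22),[5,17); WM=11
i=2 t=15 v=5: → [15,27),[10,22),[5,17); WM=13; [0,12) fires=1
i=3 t=21 v=1: → [20,32),[15,27),[10,22); WM=19; [5,17) fires=3
i=4 t=2 v=4: DROP (t<19-2); WM=19
i=5 t=21 v=1: → [20,32),[15,27),[10,22); WM=19
i=6 t=30 v=7: → [30,42),[25,37),[20,32); WM=28; [10,22) fires=3 [15,27) fires=2
i=7 t=32 v=4: → [30,42),[25,37); WM=30
i=8 t=32 v=8: → [30,42),[25,37); WM=30
i=9 t=32 v=9: → [30,42),[25,37); WM=30
i=10 t=40 v=4: → [40,52),[35,47),[30,42); WM=38; [20,32) fires=2 [25,37) fires=4
i=11 t=29 v=6: DROP (t<38-2); WM=38
i=12 t=40 v=6: → [40,52),[35,47),[30,42); WM=38
i=13 t=42 v=7: → [40,52),[35,47); WM=40
i=14 t=35 v=1: DROP (t<40-2); WM=40
i=15 t=43 v=4: → [40,52),[35,47); WM=41
i=16 t=45 v=3: → [45,57),[40,52),[35,47); WM=43; [30,42) fires=5
i=17 t=49 v=9: → [45,57),[40,52); WM=47; [35,47) fires=4
i=18 t=44 v=9: DROP (t<47-2); WM=47
i=19 t=47 v=5: → [45,57),[40,52); WM=47
i=20 t=55 v=6: → [55,67),[50,62),[45,57); WM=53; [40,52) fires=6

[0,12)=1 [5,17)=3 [10,22)=3 [15,27)=2 [20,32)=2 [25,37)=4 [30,42)=5 [35,47)=4 [40,52)=6 [45,57)=4 [50,62)=1 [55,67)=1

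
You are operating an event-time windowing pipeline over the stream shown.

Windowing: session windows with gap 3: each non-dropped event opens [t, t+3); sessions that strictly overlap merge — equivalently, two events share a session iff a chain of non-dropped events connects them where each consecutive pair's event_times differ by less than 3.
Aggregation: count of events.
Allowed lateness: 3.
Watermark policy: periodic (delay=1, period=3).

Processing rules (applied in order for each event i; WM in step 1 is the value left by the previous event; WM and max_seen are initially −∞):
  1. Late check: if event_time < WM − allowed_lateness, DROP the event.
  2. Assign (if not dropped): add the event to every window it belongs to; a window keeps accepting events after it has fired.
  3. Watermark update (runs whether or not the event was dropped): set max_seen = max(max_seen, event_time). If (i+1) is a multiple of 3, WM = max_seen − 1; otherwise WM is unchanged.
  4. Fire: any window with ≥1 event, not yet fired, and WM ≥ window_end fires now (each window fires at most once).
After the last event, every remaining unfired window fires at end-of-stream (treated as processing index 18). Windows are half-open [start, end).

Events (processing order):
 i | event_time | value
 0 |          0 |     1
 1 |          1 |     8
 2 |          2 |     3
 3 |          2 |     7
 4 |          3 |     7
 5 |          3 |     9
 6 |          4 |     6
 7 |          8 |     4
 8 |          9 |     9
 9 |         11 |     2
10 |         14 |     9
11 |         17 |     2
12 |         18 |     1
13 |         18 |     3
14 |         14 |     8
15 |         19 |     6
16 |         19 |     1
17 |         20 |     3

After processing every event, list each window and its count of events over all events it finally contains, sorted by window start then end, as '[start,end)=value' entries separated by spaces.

[0,7)=7 [8,14)=3 [14,17)=2 [17,23)=6

i=0 t=0 v=1: → [0,3); WM=−∞
i=1 t=1 v=8: → [0,4); WM=−∞
i=2 t=2 v=3: → [0,5); WM=1
i=3 t=2 v=7: → [0,5); WM=1
i=4 t=3 v=7: → [0,6); WM=1
i=5 t=3 v=9: → [0,6); WM=2
i=6 t=4 v=6: → [0,7); WM=2
i=7 t=8 v=4: → [8,11); WM=2
i=8 t=9 v=9: → [8,12); WM=8
i=9 t=11 v=2: → [8,14); WM=8
i=10 t=14 v=9: → [14,17); WM=8
i=11 t=17 v=2: → [17,20); WM=16
i=12 t=18 v=1: → [17,21); WM=16
i=13 t=18 v=3: → [17,21); WM=16
i=14 t=14 v=8: → [14,17); WM=17
i=15 t=19 v=6: → [17,22); WM=17
i=16 t=19 v=1: → [17,22); WM=17
i=17 t=20 v=3: → [17,23); WM=19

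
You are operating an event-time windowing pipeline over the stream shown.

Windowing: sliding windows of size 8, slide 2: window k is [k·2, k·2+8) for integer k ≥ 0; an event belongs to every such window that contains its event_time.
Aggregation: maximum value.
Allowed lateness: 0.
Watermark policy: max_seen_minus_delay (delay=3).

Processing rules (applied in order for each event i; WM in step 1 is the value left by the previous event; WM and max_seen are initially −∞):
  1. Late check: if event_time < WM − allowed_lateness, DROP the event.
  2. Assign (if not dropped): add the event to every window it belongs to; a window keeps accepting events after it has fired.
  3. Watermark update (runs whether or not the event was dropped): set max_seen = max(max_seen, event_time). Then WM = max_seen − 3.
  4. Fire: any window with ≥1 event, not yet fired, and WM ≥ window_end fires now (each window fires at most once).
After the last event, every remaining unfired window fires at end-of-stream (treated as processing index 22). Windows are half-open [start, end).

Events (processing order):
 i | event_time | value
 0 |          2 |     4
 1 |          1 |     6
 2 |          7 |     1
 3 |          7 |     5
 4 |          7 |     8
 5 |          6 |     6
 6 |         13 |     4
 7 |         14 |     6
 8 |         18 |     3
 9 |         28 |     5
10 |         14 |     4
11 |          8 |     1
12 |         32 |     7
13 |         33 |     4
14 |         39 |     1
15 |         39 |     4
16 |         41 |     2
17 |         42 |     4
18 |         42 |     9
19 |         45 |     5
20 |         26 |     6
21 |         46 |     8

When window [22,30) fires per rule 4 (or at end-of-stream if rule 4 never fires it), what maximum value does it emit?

5

i=0 t=2 v=4: → [2,10),[0,8); WM=-1
i=1 t=1 v=6: → [0,8); WM=-1
i=2 t=7 v=1: → [6,14),[4,12),[2,10),[0,8); WM=4
i=3 t=7 v=5: → [6,14),[4,12),[2,10),[0,8); WM=4
i=4 t=7 v=8: → [6,14),[4,12),[2,10),[0,8); WM=4
i=5 t=6 v=6: → [6,14),[4,12),[2,10),[0,8); WM=4
i=6 t=13 v=4: → [12,20),[10,18),[8,16),[6,14); WM=10; [0,8) fires=8 [2,10) fires=8
i=7 t=14 v=6: → [14,22),[12,20),[10,18),[8,16); WM=11
i=8 t=18 v=3: → [18,26),[16,24),[14,22),[12,20); WM=15; [4,12) fires=8 [6,14) fires=8
i=9 t=28 v=5: → [28,36),[26,34),[24,32),[22,30); WM=25; [8,16) fires=6 [10,18) fires=6 [12,20) fires=6 [14,22) fires=6 [16,24) fires=3
i=10 t=14 v=4: DROP (t<25-0); WM=25
i=11 t=8 v=1: DROP (t<25-0); WM=25
i=12 t=32 v=7: → [32,40),[30,38),[28,36),[26,34); WM=29; [18,26) fires=3
i=13 t=33 v=4: → [32,40),[30,38),[28,36),[26,34); WM=30; [22,30) fires=5
i=14 t=39 v=1: → [38,46),[36,44),[34,42),[32,40); WM=36; [24,32) fires=5 [26,34) fires=7 [28,36) fires=7
i=15 t=39 v=4: → [38,46),[36,44),[34,42),[32,40); WM=36
i=16 t=41 v=2: → [40,48),[38,46),[36,44),[34,42); WM=38; [30,38) fires=7
i=17 t=42 v=4: → [42,50),[40,48),[38,46),[36,44); WM=39
i=18 t=42 v=9: → [42,50),[40,48),[38,46),[36,44); WM=39
i=19 t=45 v=5: → [44,52),[42,50),[40,48),[38,46); WM=42; [32,40) fires=7 [34,42) fires=4
i=20 t=26 v=6: DROP (t<42-0); WM=42
i=21 t=46 v=8: → [46,54),[44,52),[42,50),[40,48); WM=43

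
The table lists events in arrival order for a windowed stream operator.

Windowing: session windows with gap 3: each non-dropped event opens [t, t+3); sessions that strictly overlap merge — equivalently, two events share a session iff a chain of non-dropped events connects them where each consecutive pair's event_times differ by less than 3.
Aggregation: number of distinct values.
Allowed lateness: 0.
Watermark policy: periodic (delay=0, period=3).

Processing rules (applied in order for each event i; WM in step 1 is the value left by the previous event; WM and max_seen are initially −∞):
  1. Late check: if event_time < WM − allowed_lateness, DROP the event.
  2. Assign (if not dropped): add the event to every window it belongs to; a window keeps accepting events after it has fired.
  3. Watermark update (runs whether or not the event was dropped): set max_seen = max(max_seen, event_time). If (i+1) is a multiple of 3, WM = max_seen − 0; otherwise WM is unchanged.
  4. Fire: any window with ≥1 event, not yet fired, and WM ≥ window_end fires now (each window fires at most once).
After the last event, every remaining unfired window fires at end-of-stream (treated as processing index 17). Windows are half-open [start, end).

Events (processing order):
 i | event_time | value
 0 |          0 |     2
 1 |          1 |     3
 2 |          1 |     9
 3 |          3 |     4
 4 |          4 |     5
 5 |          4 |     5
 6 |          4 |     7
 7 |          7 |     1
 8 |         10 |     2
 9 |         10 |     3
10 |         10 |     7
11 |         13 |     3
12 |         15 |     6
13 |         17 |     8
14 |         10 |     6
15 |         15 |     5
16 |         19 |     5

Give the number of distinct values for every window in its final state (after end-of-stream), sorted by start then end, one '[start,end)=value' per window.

[0,7)=6 [7,10)=1 [10,13)=3 [13,22)=4

i=0 t=0 v=2: → [0,3); WM=−∞
i=1 t=1 v=3: → [0,4); WM=−∞
i=2 t=1 v=9: → [0,4); WM=1
i=3 t=3 v=4: → [0,6); WM=1
i=4 t=4 v=5: → [0,7); WM=1
i=5 t=4 v=5: → [0,7); WM=4
i=6 t=4 v=7: → [0,7); WM=4
i=7 t=7 v=1: → [7,10); WM=4
i=8 t=10 v=2: → [10,13); WM=10
i=9 t=10 v=3: → [10,13); WM=10
i=10 t=10 v=7: → [10,13); WM=10
i=11 t=13 v=3: → [13,16); WM=13
i=12 t=15 v=6: → [13,18); WM=13
i=13 t=17 v=8: → [13,20); WM=13
i=14 t=10 v=6: DROP (t<13-0); WM=17
i=15 t=15 v=5: DROP (t<17-0); WM=17
i=16 t=19 v=5: → [13,22); WM=17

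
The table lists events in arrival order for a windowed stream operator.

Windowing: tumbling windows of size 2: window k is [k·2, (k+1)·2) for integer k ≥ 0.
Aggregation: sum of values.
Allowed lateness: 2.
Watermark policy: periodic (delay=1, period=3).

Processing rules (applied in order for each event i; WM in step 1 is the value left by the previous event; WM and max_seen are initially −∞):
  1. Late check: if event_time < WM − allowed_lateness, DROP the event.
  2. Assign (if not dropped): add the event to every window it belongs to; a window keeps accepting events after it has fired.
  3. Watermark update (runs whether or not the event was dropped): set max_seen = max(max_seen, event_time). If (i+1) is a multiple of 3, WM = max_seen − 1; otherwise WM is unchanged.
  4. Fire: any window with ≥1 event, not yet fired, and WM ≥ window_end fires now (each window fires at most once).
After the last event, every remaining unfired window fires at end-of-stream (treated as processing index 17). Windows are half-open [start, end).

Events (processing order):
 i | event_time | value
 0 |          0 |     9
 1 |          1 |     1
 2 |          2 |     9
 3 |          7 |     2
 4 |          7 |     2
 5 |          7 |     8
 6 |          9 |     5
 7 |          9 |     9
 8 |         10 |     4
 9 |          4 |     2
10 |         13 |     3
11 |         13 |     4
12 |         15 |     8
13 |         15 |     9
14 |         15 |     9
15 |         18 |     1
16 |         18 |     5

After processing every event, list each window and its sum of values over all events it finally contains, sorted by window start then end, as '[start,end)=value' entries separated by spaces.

i=0 t=0 v=9: → [0,2); WM=−∞
i=1 t=1 v=1: → [0,2); WM=−∞
i=2 t=2 v=9: → [2,4); WM=1
i=3 t=7 v=2: → [6,8); WM=1
i=4 t=7 v=2: → [6,8); WM=1
i=5 t=7 v=8: → [6,8); WM=6; [0,2) fires=10 [2,4) fires=9
i=6 t=9 v=5: → [8,10); WM=6
i=7 t=9 v=9: → [8,10); WM=6
i=8 t=10 v=4: → [10,12); WM=9; [6,8) fires=12
i=9 t=4 v=2: DROP (t<9-2); WM=9
i=10 t=13 v=3: → [12,14); WM=9
i=11 t=13 v=4: → [12,14); WM=12; [8,10) fires=14 [10,12) fires=4
i=12 t=15 v=8: → [14,16); WM=12
i=13 t=15 v=9: → [14,16); WM=12
i=14 t=15 v=9: → [14,16); WM=14; [12,14) fires=7
i=15 t=18 v=1: → [18,20); WM=14
i=16 t=18 v=5: → [18,20); WM=14

[0,2)=10 [2,4)=9 [6,8)=12 [8,10)=14 [10,12)=4 [12,14)=7 [14,16)=26 [18,20)=6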